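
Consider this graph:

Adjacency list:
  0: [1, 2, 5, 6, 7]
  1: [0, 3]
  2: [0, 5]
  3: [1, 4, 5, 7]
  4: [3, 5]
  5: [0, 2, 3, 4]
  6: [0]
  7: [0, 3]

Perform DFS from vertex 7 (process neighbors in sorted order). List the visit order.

DFS from vertex 7 (neighbors processed in ascending order):
Visit order: 7, 0, 1, 3, 4, 5, 2, 6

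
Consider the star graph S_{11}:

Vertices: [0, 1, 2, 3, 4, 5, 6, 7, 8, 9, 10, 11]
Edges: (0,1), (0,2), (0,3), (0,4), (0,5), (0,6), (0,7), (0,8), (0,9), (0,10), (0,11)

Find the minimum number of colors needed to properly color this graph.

S_{11} has one hub adjacent to 11 leaves; leaves are pairwise non-adjacent.
Color the hub 0 and every leaf 1.
Chromatic number = 2.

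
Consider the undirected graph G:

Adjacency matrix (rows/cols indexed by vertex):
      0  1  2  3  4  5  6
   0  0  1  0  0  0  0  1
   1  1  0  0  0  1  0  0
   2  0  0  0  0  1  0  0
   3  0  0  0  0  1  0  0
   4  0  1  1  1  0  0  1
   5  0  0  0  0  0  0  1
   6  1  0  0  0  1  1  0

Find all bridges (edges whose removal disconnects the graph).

A bridge is an edge whose removal increases the number of connected components.
Bridges found: (2,4), (3,4), (5,6)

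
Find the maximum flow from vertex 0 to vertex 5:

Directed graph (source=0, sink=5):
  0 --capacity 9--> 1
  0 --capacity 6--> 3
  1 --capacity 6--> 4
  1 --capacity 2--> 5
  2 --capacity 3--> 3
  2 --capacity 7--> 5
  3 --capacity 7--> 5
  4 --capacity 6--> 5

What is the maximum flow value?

Computing max flow:
  Flow on (0->1): 8/9
  Flow on (0->3): 6/6
  Flow on (1->4): 6/6
  Flow on (1->5): 2/2
  Flow on (3->5): 6/7
  Flow on (4->5): 6/6
Maximum flow = 14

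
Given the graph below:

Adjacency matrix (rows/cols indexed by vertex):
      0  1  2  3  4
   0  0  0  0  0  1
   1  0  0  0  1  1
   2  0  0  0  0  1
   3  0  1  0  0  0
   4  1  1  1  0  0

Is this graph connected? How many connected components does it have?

Checking connectivity: the graph has 1 connected component(s).
All vertices are reachable from each other. The graph IS connected.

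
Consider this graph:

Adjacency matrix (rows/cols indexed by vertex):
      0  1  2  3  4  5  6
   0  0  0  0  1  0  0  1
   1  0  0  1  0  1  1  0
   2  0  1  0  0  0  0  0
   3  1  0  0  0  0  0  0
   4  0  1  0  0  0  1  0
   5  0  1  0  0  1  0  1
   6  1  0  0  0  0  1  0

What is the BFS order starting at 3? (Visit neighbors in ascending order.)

BFS from vertex 3 (neighbors processed in ascending order):
Visit order: 3, 0, 6, 5, 1, 4, 2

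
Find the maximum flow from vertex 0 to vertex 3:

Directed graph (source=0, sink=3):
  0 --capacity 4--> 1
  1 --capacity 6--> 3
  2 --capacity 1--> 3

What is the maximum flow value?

Computing max flow:
  Flow on (0->1): 4/4
  Flow on (1->3): 4/6
Maximum flow = 4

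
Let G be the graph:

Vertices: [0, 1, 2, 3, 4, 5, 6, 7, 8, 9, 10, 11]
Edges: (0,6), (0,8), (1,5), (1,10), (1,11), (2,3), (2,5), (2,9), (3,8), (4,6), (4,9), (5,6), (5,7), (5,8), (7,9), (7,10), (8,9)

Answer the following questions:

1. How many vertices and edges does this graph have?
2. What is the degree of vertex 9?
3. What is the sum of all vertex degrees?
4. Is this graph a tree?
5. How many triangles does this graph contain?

Count: 12 vertices, 17 edges.
Vertex 9 has neighbors [2, 4, 7, 8], degree = 4.
Handshaking lemma: 2 * 17 = 34.
A tree on 12 vertices has 11 edges. This graph has 17 edges (6 extra). Not a tree.
Number of triangles = 0.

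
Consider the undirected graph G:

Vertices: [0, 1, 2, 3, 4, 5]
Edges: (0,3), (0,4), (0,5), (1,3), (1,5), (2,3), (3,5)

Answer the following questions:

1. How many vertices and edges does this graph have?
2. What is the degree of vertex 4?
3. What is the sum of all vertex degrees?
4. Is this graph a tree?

Count: 6 vertices, 7 edges.
Vertex 4 has neighbors [0], degree = 1.
Handshaking lemma: 2 * 7 = 14.
A tree on 6 vertices has 5 edges. This graph has 7 edges (2 extra). Not a tree.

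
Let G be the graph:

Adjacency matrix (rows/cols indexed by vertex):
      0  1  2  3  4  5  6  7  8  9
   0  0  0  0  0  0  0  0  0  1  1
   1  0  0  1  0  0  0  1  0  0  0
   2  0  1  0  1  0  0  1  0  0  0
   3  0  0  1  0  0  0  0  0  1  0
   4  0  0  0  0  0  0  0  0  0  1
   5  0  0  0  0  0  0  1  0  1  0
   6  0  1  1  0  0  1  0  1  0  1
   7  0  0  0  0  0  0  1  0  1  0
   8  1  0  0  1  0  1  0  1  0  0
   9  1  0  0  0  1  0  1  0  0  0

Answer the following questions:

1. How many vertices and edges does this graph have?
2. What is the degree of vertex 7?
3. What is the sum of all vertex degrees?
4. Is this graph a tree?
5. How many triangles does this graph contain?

Count: 10 vertices, 13 edges.
Vertex 7 has neighbors [6, 8], degree = 2.
Handshaking lemma: 2 * 13 = 26.
A tree on 10 vertices has 9 edges. This graph has 13 edges (4 extra). Not a tree.
Number of triangles = 1.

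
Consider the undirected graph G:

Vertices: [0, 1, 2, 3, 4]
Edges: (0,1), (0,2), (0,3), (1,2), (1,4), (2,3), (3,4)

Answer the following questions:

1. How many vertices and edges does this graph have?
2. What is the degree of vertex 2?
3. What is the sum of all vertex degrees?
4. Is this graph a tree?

Count: 5 vertices, 7 edges.
Vertex 2 has neighbors [0, 1, 3], degree = 3.
Handshaking lemma: 2 * 7 = 14.
A tree on 5 vertices has 4 edges. This graph has 7 edges (3 extra). Not a tree.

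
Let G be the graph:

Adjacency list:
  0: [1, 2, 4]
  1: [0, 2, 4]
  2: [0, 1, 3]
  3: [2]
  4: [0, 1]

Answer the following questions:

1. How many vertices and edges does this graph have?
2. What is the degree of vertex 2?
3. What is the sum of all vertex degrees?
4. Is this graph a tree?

Count: 5 vertices, 6 edges.
Vertex 2 has neighbors [0, 1, 3], degree = 3.
Handshaking lemma: 2 * 6 = 12.
A tree on 5 vertices has 4 edges. This graph has 6 edges (2 extra). Not a tree.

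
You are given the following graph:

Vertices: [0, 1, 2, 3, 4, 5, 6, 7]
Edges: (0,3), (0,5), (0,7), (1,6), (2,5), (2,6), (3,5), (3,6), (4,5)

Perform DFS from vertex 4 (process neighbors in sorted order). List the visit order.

DFS from vertex 4 (neighbors processed in ascending order):
Visit order: 4, 5, 0, 3, 6, 1, 2, 7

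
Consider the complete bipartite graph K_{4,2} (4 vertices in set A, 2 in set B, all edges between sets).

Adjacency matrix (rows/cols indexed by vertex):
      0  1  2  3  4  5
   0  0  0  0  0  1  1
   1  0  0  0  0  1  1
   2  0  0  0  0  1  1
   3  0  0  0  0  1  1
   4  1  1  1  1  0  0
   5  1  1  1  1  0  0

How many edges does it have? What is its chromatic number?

K_{4,2} has 4 * 2 = 8 edges.
Bipartite graphs have chromatic number 2 (color each partition differently).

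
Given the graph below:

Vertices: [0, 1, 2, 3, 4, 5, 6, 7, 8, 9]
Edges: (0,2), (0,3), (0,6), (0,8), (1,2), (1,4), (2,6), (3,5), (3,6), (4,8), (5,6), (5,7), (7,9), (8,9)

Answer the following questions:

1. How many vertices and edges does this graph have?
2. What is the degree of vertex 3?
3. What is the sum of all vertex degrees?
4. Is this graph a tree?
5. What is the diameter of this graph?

Count: 10 vertices, 14 edges.
Vertex 3 has neighbors [0, 5, 6], degree = 3.
Handshaking lemma: 2 * 14 = 28.
A tree on 10 vertices has 9 edges. This graph has 14 edges (5 extra). Not a tree.
Diameter (longest shortest path) = 4.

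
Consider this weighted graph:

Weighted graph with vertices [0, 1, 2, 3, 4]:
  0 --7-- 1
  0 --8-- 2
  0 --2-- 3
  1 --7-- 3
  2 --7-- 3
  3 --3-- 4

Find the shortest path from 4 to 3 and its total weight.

Using Dijkstra's algorithm from vertex 4:
Shortest path: 4 -> 3
Total weight: 3 = 3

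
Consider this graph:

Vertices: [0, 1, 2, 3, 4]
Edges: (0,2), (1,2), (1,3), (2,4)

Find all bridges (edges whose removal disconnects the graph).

A bridge is an edge whose removal increases the number of connected components.
Bridges found: (0,2), (1,2), (1,3), (2,4)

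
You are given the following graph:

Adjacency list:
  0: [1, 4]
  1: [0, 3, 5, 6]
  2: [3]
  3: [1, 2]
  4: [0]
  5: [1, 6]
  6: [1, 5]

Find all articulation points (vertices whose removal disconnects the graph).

An articulation point is a vertex whose removal disconnects the graph.
Articulation points: [0, 1, 3]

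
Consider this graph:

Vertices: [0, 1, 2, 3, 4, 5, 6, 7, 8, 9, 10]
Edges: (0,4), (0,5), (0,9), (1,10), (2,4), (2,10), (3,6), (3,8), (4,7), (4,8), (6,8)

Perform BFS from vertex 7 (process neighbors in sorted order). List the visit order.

BFS from vertex 7 (neighbors processed in ascending order):
Visit order: 7, 4, 0, 2, 8, 5, 9, 10, 3, 6, 1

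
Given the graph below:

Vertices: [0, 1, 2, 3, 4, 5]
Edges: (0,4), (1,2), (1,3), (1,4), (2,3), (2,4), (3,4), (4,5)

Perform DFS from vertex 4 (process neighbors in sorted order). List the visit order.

DFS from vertex 4 (neighbors processed in ascending order):
Visit order: 4, 0, 1, 2, 3, 5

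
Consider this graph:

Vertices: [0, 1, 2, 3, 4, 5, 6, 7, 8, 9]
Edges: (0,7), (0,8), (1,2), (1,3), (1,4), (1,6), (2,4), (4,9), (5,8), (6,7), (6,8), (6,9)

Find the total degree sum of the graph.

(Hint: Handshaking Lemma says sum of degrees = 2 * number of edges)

Count edges: 12 edges.
By Handshaking Lemma: sum of degrees = 2 * 12 = 24.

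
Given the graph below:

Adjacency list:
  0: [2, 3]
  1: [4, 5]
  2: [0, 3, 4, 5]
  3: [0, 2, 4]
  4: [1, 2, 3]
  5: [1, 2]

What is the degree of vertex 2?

Vertex 2 has neighbors [0, 3, 4, 5], so deg(2) = 4.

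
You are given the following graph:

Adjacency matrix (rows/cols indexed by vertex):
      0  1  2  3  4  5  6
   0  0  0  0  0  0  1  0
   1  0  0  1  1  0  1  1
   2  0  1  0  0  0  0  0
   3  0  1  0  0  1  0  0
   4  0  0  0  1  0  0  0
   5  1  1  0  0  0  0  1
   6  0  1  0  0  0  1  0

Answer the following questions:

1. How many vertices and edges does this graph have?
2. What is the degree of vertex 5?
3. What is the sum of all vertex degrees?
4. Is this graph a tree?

Count: 7 vertices, 7 edges.
Vertex 5 has neighbors [0, 1, 6], degree = 3.
Handshaking lemma: 2 * 7 = 14.
A tree on 7 vertices has 6 edges. This graph has 7 edges (1 extra). Not a tree.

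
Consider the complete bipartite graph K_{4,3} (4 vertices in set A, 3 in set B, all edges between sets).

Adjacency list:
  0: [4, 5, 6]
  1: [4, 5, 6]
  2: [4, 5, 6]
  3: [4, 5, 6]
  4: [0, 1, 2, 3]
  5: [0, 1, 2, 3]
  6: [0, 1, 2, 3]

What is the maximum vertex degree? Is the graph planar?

Set-A vertices have degree 3; set-B vertices have degree 4. Maximum degree = max(4,3) = 4.
K_{4,3} contains K_{3,3} as a subgraph (since both sides have >= 3 vertices); by Kuratowski's theorem it is not planar.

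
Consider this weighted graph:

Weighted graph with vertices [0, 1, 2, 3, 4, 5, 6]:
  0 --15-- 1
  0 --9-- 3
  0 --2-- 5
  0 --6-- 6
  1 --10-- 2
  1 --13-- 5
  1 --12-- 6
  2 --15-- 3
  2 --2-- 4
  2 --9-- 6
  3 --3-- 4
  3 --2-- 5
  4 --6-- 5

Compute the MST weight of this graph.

Applying Kruskal's algorithm (sort edges by weight, add if no cycle):
  Add (0,5) w=2
  Add (2,4) w=2
  Add (3,5) w=2
  Add (3,4) w=3
  Add (0,6) w=6
  Skip (4,5) w=6 (creates cycle)
  Skip (0,3) w=9 (creates cycle)
  Skip (2,6) w=9 (creates cycle)
  Add (1,2) w=10
  Skip (1,6) w=12 (creates cycle)
  Skip (1,5) w=13 (creates cycle)
  Skip (0,1) w=15 (creates cycle)
  Skip (2,3) w=15 (creates cycle)
MST weight = 25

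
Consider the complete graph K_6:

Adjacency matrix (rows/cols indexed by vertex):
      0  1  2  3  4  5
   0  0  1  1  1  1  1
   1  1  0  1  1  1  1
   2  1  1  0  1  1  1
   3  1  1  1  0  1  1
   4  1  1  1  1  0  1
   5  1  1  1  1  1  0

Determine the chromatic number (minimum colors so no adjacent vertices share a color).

In K_6, every vertex is adjacent to every other vertex.
Each vertex needs a unique color.
Chromatic number = 6.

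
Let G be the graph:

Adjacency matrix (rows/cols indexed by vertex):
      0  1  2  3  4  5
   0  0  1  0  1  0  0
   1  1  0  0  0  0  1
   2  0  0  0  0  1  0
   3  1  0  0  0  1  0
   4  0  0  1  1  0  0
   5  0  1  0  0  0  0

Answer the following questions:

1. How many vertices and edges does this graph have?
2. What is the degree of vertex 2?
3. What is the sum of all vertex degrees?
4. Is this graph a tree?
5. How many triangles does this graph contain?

Count: 6 vertices, 5 edges.
Vertex 2 has neighbors [4], degree = 1.
Handshaking lemma: 2 * 5 = 10.
A graph is a tree iff it is connected and has exactly n-1 edges. This graph is connected (all 6 vertices in one component) and has 6-1 = 5 edges. It is a tree.
Number of triangles = 0.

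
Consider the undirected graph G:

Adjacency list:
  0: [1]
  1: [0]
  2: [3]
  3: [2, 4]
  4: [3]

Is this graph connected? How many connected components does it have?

Checking connectivity: the graph has 2 connected component(s).
Components: [[0, 1], [2, 3, 4]]. The graph is NOT connected.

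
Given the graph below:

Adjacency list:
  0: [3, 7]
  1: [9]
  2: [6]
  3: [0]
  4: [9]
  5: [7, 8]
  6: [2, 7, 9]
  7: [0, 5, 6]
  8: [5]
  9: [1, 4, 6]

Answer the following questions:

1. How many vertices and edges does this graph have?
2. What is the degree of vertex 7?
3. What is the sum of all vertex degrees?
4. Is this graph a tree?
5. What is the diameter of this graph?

Count: 10 vertices, 9 edges.
Vertex 7 has neighbors [0, 5, 6], degree = 3.
Handshaking lemma: 2 * 9 = 18.
A graph is a tree iff it is connected and has exactly n-1 edges. This graph is connected (all 10 vertices in one component) and has 10-1 = 9 edges. It is a tree.
Diameter (longest shortest path) = 5.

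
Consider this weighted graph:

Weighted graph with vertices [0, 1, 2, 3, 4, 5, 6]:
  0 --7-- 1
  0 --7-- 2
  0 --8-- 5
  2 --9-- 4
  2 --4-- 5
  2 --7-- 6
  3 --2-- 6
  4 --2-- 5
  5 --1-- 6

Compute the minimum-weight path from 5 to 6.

Using Dijkstra's algorithm from vertex 5:
Shortest path: 5 -> 6
Total weight: 1 = 1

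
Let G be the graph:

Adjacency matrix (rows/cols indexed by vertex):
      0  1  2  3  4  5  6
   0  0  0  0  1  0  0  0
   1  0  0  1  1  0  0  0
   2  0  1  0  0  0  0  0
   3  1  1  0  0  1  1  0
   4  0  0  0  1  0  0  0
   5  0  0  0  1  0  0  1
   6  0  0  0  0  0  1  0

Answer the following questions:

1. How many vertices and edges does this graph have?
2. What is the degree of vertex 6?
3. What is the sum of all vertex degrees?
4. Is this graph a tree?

Count: 7 vertices, 6 edges.
Vertex 6 has neighbors [5], degree = 1.
Handshaking lemma: 2 * 6 = 12.
A graph is a tree iff it is connected and has exactly n-1 edges. This graph is connected (all 7 vertices in one component) and has 7-1 = 6 edges. It is a tree.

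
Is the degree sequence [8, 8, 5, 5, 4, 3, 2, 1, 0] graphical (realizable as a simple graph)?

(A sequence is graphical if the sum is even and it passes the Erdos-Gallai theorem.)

Sum of degrees = 36. Sum is even but fails Erdos-Gallai. The sequence is NOT graphical.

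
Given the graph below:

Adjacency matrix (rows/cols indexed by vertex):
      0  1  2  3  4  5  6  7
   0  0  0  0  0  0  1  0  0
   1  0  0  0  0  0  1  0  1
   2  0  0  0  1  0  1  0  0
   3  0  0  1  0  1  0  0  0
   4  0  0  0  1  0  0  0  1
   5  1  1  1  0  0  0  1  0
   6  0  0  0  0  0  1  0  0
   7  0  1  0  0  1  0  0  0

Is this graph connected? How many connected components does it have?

Checking connectivity: the graph has 1 connected component(s).
All vertices are reachable from each other. The graph IS connected.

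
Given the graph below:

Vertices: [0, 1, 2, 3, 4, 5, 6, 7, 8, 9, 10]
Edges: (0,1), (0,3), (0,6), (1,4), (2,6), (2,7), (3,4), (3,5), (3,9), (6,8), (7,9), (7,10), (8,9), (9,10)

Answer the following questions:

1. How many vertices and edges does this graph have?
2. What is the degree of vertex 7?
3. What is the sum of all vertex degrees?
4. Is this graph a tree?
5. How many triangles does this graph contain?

Count: 11 vertices, 14 edges.
Vertex 7 has neighbors [2, 9, 10], degree = 3.
Handshaking lemma: 2 * 14 = 28.
A tree on 11 vertices has 10 edges. This graph has 14 edges (4 extra). Not a tree.
Number of triangles = 1.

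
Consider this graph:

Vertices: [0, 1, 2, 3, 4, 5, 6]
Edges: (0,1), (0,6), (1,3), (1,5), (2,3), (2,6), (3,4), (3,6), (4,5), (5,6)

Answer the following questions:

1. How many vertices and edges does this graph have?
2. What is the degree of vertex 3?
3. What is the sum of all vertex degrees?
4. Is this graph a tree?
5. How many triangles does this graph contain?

Count: 7 vertices, 10 edges.
Vertex 3 has neighbors [1, 2, 4, 6], degree = 4.
Handshaking lemma: 2 * 10 = 20.
A tree on 7 vertices has 6 edges. This graph has 10 edges (4 extra). Not a tree.
Number of triangles = 1.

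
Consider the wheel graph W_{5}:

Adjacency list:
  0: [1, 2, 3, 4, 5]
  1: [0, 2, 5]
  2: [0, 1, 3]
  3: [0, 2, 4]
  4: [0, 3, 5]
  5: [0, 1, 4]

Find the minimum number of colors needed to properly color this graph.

W_{5} = C_{5} plus a hub adjacent to every cycle vertex.
The outer cycle needs 3 colors (odd cycle); the hub is adjacent to all of them so needs a fresh color.
Chromatic number = 3 + 1 = 4.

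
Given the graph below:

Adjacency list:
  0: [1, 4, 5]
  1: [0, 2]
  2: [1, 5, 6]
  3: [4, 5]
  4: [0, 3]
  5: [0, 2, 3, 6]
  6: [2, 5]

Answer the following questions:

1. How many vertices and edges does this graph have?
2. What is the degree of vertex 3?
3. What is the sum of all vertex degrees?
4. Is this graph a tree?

Count: 7 vertices, 9 edges.
Vertex 3 has neighbors [4, 5], degree = 2.
Handshaking lemma: 2 * 9 = 18.
A tree on 7 vertices has 6 edges. This graph has 9 edges (3 extra). Not a tree.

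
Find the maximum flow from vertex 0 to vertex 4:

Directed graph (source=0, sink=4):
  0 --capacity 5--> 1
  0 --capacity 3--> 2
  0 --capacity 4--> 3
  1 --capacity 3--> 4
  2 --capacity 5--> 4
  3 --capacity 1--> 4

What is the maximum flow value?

Computing max flow:
  Flow on (0->1): 3/5
  Flow on (0->2): 3/3
  Flow on (0->3): 1/4
  Flow on (1->4): 3/3
  Flow on (2->4): 3/5
  Flow on (3->4): 1/1
Maximum flow = 7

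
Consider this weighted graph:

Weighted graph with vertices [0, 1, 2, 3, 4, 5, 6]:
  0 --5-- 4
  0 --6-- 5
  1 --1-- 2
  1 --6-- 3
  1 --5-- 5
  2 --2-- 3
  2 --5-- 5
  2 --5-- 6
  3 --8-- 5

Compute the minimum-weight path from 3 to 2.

Using Dijkstra's algorithm from vertex 3:
Shortest path: 3 -> 2
Total weight: 2 = 2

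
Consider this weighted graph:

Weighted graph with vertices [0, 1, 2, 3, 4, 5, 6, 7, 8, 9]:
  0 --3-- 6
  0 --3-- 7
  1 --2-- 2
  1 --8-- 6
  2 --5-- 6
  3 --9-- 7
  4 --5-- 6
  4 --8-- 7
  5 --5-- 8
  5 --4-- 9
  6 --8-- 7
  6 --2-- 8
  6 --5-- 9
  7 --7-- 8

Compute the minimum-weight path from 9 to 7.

Using Dijkstra's algorithm from vertex 9:
Shortest path: 9 -> 6 -> 0 -> 7
Total weight: 5 + 3 + 3 = 11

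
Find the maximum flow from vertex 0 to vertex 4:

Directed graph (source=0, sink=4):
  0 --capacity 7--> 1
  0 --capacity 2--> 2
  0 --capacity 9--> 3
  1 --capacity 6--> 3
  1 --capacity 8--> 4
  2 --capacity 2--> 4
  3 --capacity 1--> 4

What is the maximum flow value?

Computing max flow:
  Flow on (0->1): 7/7
  Flow on (0->2): 2/2
  Flow on (0->3): 1/9
  Flow on (1->4): 7/8
  Flow on (2->4): 2/2
  Flow on (3->4): 1/1
Maximum flow = 10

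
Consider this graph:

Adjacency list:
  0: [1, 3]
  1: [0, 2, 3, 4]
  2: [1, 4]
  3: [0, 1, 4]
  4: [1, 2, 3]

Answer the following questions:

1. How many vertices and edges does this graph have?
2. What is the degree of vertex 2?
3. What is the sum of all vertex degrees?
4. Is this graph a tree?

Count: 5 vertices, 7 edges.
Vertex 2 has neighbors [1, 4], degree = 2.
Handshaking lemma: 2 * 7 = 14.
A tree on 5 vertices has 4 edges. This graph has 7 edges (3 extra). Not a tree.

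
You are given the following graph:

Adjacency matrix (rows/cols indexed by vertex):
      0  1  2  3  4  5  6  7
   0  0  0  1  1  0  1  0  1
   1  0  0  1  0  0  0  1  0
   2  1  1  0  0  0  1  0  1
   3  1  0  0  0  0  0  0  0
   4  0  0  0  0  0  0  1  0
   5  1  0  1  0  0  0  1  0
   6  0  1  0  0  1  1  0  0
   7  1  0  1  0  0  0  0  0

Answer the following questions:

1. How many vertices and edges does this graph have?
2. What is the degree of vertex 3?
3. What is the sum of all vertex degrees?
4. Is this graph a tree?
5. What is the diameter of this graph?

Count: 8 vertices, 10 edges.
Vertex 3 has neighbors [0], degree = 1.
Handshaking lemma: 2 * 10 = 20.
A tree on 8 vertices has 7 edges. This graph has 10 edges (3 extra). Not a tree.
Diameter (longest shortest path) = 4.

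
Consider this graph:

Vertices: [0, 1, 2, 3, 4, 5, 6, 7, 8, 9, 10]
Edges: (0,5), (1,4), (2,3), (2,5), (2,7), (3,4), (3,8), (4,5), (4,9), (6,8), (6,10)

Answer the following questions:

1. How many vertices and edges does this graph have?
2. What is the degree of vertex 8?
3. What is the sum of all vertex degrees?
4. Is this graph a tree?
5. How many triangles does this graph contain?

Count: 11 vertices, 11 edges.
Vertex 8 has neighbors [3, 6], degree = 2.
Handshaking lemma: 2 * 11 = 22.
A tree on 11 vertices has 10 edges. This graph has 11 edges (1 extra). Not a tree.
Number of triangles = 0.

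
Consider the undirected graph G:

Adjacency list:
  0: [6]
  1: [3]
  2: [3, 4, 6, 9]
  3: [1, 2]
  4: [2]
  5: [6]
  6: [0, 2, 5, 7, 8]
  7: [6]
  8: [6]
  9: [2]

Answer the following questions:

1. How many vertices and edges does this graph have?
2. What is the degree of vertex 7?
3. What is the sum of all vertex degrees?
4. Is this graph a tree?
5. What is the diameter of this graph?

Count: 10 vertices, 9 edges.
Vertex 7 has neighbors [6], degree = 1.
Handshaking lemma: 2 * 9 = 18.
A graph is a tree iff it is connected and has exactly n-1 edges. This graph is connected (all 10 vertices in one component) and has 10-1 = 9 edges. It is a tree.
Diameter (longest shortest path) = 4.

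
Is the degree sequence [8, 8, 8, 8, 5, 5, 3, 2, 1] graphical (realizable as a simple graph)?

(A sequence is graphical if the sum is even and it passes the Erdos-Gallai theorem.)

Sum of degrees = 48. Sum is even but fails Erdos-Gallai. The sequence is NOT graphical.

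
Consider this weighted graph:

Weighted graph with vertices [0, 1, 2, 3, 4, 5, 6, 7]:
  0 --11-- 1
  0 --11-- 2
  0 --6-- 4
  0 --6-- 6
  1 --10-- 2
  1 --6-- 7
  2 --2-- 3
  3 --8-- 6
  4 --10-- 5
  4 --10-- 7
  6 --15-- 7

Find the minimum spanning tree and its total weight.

Applying Kruskal's algorithm (sort edges by weight, add if no cycle):
  Add (2,3) w=2
  Add (0,6) w=6
  Add (0,4) w=6
  Add (1,7) w=6
  Add (3,6) w=8
  Add (1,2) w=10
  Skip (4,7) w=10 (creates cycle)
  Add (4,5) w=10
  Skip (0,1) w=11 (creates cycle)
  Skip (0,2) w=11 (creates cycle)
  Skip (6,7) w=15 (creates cycle)
MST weight = 48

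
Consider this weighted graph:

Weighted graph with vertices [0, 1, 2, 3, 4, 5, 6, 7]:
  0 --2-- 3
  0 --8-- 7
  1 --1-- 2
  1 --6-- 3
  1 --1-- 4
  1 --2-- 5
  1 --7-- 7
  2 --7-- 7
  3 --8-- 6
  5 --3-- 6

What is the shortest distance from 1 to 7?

Using Dijkstra's algorithm from vertex 1:
Shortest path: 1 -> 7
Total weight: 7 = 7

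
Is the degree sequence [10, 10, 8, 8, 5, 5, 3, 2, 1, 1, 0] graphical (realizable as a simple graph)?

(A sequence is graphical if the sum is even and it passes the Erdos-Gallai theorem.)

Sum of degrees = 53. Sum is odd, so the sequence is NOT graphical.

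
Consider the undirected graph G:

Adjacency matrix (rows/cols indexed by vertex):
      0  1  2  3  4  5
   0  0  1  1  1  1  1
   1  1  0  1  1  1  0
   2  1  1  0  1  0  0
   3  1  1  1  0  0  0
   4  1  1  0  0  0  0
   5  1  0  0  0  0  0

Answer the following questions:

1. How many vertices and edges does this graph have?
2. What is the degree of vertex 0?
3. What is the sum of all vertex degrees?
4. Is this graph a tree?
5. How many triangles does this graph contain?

Count: 6 vertices, 9 edges.
Vertex 0 has neighbors [1, 2, 3, 4, 5], degree = 5.
Handshaking lemma: 2 * 9 = 18.
A tree on 6 vertices has 5 edges. This graph has 9 edges (4 extra). Not a tree.
Number of triangles = 5.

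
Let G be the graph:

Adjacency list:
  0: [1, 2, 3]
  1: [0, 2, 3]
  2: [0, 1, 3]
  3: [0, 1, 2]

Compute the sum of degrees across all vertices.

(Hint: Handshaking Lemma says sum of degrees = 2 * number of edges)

Count edges: 6 edges.
By Handshaking Lemma: sum of degrees = 2 * 6 = 12.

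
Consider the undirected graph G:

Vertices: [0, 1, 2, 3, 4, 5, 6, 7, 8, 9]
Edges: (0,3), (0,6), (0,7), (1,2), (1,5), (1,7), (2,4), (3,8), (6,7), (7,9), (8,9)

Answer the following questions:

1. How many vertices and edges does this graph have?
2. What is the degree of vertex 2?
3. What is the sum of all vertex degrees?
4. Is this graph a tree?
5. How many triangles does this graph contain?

Count: 10 vertices, 11 edges.
Vertex 2 has neighbors [1, 4], degree = 2.
Handshaking lemma: 2 * 11 = 22.
A tree on 10 vertices has 9 edges. This graph has 11 edges (2 extra). Not a tree.
Number of triangles = 1.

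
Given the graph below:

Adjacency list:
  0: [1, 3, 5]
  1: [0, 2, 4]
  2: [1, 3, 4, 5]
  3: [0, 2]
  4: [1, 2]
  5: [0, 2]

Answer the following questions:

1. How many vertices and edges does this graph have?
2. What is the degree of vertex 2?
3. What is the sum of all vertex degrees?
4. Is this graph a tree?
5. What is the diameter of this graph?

Count: 6 vertices, 8 edges.
Vertex 2 has neighbors [1, 3, 4, 5], degree = 4.
Handshaking lemma: 2 * 8 = 16.
A tree on 6 vertices has 5 edges. This graph has 8 edges (3 extra). Not a tree.
Diameter (longest shortest path) = 2.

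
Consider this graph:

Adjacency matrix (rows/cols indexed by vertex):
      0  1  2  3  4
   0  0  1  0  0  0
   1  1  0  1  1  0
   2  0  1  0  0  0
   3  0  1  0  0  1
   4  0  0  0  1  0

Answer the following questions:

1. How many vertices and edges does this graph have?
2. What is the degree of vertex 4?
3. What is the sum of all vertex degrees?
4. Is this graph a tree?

Count: 5 vertices, 4 edges.
Vertex 4 has neighbors [3], degree = 1.
Handshaking lemma: 2 * 4 = 8.
A graph is a tree iff it is connected and has exactly n-1 edges. This graph is connected (all 5 vertices in one component) and has 5-1 = 4 edges. It is a tree.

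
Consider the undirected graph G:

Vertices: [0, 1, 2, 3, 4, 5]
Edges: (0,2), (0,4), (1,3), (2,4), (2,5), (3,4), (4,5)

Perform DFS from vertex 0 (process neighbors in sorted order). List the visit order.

DFS from vertex 0 (neighbors processed in ascending order):
Visit order: 0, 2, 4, 3, 1, 5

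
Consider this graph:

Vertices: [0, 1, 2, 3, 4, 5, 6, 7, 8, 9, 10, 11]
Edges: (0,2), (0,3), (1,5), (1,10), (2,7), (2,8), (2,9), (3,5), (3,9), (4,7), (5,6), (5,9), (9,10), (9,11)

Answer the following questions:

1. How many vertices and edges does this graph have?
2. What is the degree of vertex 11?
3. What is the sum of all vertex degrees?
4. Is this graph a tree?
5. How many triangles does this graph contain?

Count: 12 vertices, 14 edges.
Vertex 11 has neighbors [9], degree = 1.
Handshaking lemma: 2 * 14 = 28.
A tree on 12 vertices has 11 edges. This graph has 14 edges (3 extra). Not a tree.
Number of triangles = 1.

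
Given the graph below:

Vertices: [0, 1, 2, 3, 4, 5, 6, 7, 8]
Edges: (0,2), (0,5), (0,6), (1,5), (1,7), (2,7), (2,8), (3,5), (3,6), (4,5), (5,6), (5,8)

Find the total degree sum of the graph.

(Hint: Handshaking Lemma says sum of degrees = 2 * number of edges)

Count edges: 12 edges.
By Handshaking Lemma: sum of degrees = 2 * 12 = 24.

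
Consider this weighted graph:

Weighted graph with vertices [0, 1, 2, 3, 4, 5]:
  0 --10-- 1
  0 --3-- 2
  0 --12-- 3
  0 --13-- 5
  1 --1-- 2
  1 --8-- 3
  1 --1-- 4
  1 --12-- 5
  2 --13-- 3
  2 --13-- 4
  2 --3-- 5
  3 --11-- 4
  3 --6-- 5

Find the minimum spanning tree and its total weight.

Applying Kruskal's algorithm (sort edges by weight, add if no cycle):
  Add (1,4) w=1
  Add (1,2) w=1
  Add (0,2) w=3
  Add (2,5) w=3
  Add (3,5) w=6
  Skip (1,3) w=8 (creates cycle)
  Skip (0,1) w=10 (creates cycle)
  Skip (3,4) w=11 (creates cycle)
  Skip (0,3) w=12 (creates cycle)
  Skip (1,5) w=12 (creates cycle)
  Skip (0,5) w=13 (creates cycle)
  Skip (2,3) w=13 (creates cycle)
  Skip (2,4) w=13 (creates cycle)
MST weight = 14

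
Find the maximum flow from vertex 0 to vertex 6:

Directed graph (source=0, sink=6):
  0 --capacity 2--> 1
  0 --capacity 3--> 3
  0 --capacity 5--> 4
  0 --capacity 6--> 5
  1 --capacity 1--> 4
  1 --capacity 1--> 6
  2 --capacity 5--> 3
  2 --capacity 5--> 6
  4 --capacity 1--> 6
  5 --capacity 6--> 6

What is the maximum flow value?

Computing max flow:
  Flow on (0->1): 1/2
  Flow on (0->4): 1/5
  Flow on (0->5): 6/6
  Flow on (1->6): 1/1
  Flow on (4->6): 1/1
  Flow on (5->6): 6/6
Maximum flow = 8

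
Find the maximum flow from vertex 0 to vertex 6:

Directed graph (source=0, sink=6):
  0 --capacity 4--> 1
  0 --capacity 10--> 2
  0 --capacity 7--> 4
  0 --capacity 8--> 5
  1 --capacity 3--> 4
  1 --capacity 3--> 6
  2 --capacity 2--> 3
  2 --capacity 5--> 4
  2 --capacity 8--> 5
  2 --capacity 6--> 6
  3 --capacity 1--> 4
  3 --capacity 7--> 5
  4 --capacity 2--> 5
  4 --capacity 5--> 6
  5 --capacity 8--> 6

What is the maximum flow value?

Computing max flow:
  Flow on (0->1): 3/4
  Flow on (0->2): 6/10
  Flow on (0->4): 7/7
  Flow on (0->5): 6/8
  Flow on (1->6): 3/3
  Flow on (2->6): 6/6
  Flow on (4->5): 2/2
  Flow on (4->6): 5/5
  Flow on (5->6): 8/8
Maximum flow = 22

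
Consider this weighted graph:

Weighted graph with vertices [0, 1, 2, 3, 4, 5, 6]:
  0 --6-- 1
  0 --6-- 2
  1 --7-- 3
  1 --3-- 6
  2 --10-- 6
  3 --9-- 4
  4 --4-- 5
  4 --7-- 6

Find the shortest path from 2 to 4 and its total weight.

Using Dijkstra's algorithm from vertex 2:
Shortest path: 2 -> 6 -> 4
Total weight: 10 + 7 = 17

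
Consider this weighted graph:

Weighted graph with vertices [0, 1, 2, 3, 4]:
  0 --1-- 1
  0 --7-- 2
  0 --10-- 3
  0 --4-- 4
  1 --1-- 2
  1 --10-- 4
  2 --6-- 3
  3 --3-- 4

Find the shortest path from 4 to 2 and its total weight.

Using Dijkstra's algorithm from vertex 4:
Shortest path: 4 -> 0 -> 1 -> 2
Total weight: 4 + 1 + 1 = 6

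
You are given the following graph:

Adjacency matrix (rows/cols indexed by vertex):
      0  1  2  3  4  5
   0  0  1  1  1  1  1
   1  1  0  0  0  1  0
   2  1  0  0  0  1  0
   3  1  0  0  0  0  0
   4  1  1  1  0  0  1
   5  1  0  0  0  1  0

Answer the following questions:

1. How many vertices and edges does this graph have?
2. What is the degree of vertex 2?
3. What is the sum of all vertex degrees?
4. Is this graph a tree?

Count: 6 vertices, 8 edges.
Vertex 2 has neighbors [0, 4], degree = 2.
Handshaking lemma: 2 * 8 = 16.
A tree on 6 vertices has 5 edges. This graph has 8 edges (3 extra). Not a tree.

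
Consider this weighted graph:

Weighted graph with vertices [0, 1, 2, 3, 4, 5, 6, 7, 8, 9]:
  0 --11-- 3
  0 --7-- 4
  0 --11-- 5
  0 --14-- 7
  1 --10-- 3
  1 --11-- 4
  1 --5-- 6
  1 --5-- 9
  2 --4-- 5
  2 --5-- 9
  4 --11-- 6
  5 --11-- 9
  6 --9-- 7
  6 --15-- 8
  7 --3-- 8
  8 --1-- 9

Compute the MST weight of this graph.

Applying Kruskal's algorithm (sort edges by weight, add if no cycle):
  Add (8,9) w=1
  Add (7,8) w=3
  Add (2,5) w=4
  Add (1,6) w=5
  Add (1,9) w=5
  Add (2,9) w=5
  Add (0,4) w=7
  Skip (6,7) w=9 (creates cycle)
  Add (1,3) w=10
  Add (0,5) w=11
  Skip (0,3) w=11 (creates cycle)
  Skip (1,4) w=11 (creates cycle)
  Skip (4,6) w=11 (creates cycle)
  Skip (5,9) w=11 (creates cycle)
  Skip (0,7) w=14 (creates cycle)
  Skip (6,8) w=15 (creates cycle)
MST weight = 51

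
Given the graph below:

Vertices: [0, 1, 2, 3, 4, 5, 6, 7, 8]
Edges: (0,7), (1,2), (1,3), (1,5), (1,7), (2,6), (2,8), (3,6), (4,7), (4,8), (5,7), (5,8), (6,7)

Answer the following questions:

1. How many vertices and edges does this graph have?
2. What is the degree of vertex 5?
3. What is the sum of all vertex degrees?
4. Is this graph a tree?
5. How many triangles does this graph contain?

Count: 9 vertices, 13 edges.
Vertex 5 has neighbors [1, 7, 8], degree = 3.
Handshaking lemma: 2 * 13 = 26.
A tree on 9 vertices has 8 edges. This graph has 13 edges (5 extra). Not a tree.
Number of triangles = 1.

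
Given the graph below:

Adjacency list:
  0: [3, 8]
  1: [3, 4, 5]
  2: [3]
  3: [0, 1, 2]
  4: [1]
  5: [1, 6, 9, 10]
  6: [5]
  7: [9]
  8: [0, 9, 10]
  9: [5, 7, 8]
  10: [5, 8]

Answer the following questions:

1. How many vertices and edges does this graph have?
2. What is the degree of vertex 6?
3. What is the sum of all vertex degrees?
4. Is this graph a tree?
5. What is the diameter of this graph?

Count: 11 vertices, 12 edges.
Vertex 6 has neighbors [5], degree = 1.
Handshaking lemma: 2 * 12 = 24.
A tree on 11 vertices has 10 edges. This graph has 12 edges (2 extra). Not a tree.
Diameter (longest shortest path) = 5.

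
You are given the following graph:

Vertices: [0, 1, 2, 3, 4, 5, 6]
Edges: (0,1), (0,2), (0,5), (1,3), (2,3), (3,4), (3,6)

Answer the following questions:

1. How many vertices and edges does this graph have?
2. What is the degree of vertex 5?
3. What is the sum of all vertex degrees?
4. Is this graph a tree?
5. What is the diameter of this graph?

Count: 7 vertices, 7 edges.
Vertex 5 has neighbors [0], degree = 1.
Handshaking lemma: 2 * 7 = 14.
A tree on 7 vertices has 6 edges. This graph has 7 edges (1 extra). Not a tree.
Diameter (longest shortest path) = 4.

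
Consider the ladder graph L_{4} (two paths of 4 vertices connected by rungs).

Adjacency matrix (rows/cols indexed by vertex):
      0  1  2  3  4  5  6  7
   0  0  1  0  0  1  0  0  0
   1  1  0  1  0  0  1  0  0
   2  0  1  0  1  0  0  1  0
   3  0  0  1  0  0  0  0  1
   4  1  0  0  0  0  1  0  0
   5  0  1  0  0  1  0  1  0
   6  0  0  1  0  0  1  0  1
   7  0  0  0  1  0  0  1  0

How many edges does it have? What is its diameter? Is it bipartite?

Ladder graph L_{4}: 4 rungs + 2 * (4-1) path edges = 4 + 6 = 10 edges.
Diameter = 4.
Ladder graphs are bipartite (alternating coloring along each path).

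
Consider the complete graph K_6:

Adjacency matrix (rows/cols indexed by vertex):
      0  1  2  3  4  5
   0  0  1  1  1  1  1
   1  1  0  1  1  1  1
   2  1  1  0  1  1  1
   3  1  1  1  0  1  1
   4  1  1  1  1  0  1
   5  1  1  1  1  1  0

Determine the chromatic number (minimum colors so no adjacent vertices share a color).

In K_6, every vertex is adjacent to every other vertex.
Each vertex needs a unique color.
Chromatic number = 6.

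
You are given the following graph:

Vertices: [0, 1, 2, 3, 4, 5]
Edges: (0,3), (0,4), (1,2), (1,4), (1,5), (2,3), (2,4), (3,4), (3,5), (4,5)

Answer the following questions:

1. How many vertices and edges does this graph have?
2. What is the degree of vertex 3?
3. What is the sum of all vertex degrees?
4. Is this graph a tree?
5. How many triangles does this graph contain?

Count: 6 vertices, 10 edges.
Vertex 3 has neighbors [0, 2, 4, 5], degree = 4.
Handshaking lemma: 2 * 10 = 20.
A tree on 6 vertices has 5 edges. This graph has 10 edges (5 extra). Not a tree.
Number of triangles = 5.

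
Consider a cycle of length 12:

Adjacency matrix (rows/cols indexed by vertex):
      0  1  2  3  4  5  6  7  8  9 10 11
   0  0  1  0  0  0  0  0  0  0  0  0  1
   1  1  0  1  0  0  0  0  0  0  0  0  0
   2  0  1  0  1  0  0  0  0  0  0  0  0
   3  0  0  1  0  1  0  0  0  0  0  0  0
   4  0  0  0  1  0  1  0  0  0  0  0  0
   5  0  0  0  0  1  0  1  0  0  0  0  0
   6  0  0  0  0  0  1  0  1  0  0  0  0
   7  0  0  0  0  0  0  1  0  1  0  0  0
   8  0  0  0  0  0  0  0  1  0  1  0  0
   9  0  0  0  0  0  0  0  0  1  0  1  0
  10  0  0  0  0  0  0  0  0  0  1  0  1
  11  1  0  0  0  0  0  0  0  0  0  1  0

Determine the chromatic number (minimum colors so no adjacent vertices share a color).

This is an even cycle (C_12). Even cycles are bipartite.
Chromatic number = 2.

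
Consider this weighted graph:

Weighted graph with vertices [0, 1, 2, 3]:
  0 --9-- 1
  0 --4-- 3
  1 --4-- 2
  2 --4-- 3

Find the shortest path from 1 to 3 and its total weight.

Using Dijkstra's algorithm from vertex 1:
Shortest path: 1 -> 2 -> 3
Total weight: 4 + 4 = 8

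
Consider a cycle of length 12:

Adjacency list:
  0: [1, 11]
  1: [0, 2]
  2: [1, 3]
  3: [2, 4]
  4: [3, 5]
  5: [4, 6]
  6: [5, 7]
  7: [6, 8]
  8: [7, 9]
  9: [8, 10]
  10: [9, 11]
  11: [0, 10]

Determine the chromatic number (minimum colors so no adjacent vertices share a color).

This is an even cycle (C_12). Even cycles are bipartite.
Chromatic number = 2.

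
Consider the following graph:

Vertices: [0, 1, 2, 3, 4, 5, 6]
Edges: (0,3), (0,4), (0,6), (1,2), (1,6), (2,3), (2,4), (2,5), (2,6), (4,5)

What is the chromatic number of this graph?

The graph has a maximum clique of size 3 (lower bound on chromatic number).
A valid 3-coloring: {0: 0, 1: 2, 2: 0, 3: 1, 4: 1, 5: 2, 6: 1}.
Chromatic number = 3.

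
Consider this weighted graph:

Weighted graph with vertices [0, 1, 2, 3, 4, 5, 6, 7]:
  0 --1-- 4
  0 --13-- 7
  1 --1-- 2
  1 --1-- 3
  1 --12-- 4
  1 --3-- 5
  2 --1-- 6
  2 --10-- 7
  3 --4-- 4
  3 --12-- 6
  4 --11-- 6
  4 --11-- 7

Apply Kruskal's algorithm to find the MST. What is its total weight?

Applying Kruskal's algorithm (sort edges by weight, add if no cycle):
  Add (0,4) w=1
  Add (1,3) w=1
  Add (1,2) w=1
  Add (2,6) w=1
  Add (1,5) w=3
  Add (3,4) w=4
  Add (2,7) w=10
  Skip (4,7) w=11 (creates cycle)
  Skip (4,6) w=11 (creates cycle)
  Skip (1,4) w=12 (creates cycle)
  Skip (3,6) w=12 (creates cycle)
  Skip (0,7) w=13 (creates cycle)
MST weight = 21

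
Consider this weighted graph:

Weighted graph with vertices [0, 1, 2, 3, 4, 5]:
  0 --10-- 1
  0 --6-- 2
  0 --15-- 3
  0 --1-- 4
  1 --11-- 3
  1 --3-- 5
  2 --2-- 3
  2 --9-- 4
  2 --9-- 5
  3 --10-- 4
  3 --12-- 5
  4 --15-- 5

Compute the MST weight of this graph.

Applying Kruskal's algorithm (sort edges by weight, add if no cycle):
  Add (0,4) w=1
  Add (2,3) w=2
  Add (1,5) w=3
  Add (0,2) w=6
  Skip (2,4) w=9 (creates cycle)
  Add (2,5) w=9
  Skip (0,1) w=10 (creates cycle)
  Skip (3,4) w=10 (creates cycle)
  Skip (1,3) w=11 (creates cycle)
  Skip (3,5) w=12 (creates cycle)
  Skip (0,3) w=15 (creates cycle)
  Skip (4,5) w=15 (creates cycle)
MST weight = 21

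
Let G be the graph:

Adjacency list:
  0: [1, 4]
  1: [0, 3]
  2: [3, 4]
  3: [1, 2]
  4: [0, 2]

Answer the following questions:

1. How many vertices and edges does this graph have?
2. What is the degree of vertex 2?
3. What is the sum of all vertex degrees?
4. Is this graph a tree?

Count: 5 vertices, 5 edges.
Vertex 2 has neighbors [3, 4], degree = 2.
Handshaking lemma: 2 * 5 = 10.
A tree on 5 vertices has 4 edges. This graph has 5 edges (1 extra). Not a tree.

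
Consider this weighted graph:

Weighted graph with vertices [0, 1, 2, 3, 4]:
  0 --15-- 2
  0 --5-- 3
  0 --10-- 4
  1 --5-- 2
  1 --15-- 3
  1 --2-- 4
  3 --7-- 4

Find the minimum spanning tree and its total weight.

Applying Kruskal's algorithm (sort edges by weight, add if no cycle):
  Add (1,4) w=2
  Add (0,3) w=5
  Add (1,2) w=5
  Add (3,4) w=7
  Skip (0,4) w=10 (creates cycle)
  Skip (0,2) w=15 (creates cycle)
  Skip (1,3) w=15 (creates cycle)
MST weight = 19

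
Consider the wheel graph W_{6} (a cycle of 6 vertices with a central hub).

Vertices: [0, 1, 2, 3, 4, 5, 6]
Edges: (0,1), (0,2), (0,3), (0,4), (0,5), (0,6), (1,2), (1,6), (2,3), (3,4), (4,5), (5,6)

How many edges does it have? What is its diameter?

Wheel graph W_{6}: 6 cycle edges + 6 spoke edges = 12 edges.
The hub is distance 1 from all cycle vertices. Max distance between cycle vertices through hub is 2.
Diameter = 2.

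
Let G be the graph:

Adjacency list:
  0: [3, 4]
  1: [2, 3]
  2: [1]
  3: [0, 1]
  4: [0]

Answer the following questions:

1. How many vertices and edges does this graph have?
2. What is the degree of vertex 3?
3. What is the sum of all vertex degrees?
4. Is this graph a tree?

Count: 5 vertices, 4 edges.
Vertex 3 has neighbors [0, 1], degree = 2.
Handshaking lemma: 2 * 4 = 8.
A graph is a tree iff it is connected and has exactly n-1 edges. This graph is connected (all 5 vertices in one component) and has 5-1 = 4 edges. It is a tree.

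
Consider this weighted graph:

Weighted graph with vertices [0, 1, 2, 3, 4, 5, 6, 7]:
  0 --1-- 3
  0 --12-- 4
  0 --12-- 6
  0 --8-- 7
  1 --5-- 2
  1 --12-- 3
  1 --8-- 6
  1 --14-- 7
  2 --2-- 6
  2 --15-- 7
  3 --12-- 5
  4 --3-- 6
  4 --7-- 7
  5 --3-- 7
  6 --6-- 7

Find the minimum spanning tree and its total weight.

Applying Kruskal's algorithm (sort edges by weight, add if no cycle):
  Add (0,3) w=1
  Add (2,6) w=2
  Add (4,6) w=3
  Add (5,7) w=3
  Add (1,2) w=5
  Add (6,7) w=6
  Skip (4,7) w=7 (creates cycle)
  Add (0,7) w=8
  Skip (1,6) w=8 (creates cycle)
  Skip (0,4) w=12 (creates cycle)
  Skip (0,6) w=12 (creates cycle)
  Skip (1,3) w=12 (creates cycle)
  Skip (3,5) w=12 (creates cycle)
  Skip (1,7) w=14 (creates cycle)
  Skip (2,7) w=15 (creates cycle)
MST weight = 28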